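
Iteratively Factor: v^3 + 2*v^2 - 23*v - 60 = (v - 5)*(v^2 + 7*v + 12) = (v - 5)*(v + 4)*(v + 3)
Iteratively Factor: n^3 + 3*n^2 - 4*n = (n - 1)*(n^2 + 4*n) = n*(n - 1)*(n + 4)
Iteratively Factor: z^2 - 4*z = (z - 4)*(z)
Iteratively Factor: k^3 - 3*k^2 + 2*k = (k - 1)*(k^2 - 2*k) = k*(k - 1)*(k - 2)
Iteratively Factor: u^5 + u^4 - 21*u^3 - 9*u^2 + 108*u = (u)*(u^4 + u^3 - 21*u^2 - 9*u + 108) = u*(u - 3)*(u^3 + 4*u^2 - 9*u - 36) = u*(u - 3)^2*(u^2 + 7*u + 12) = u*(u - 3)^2*(u + 4)*(u + 3)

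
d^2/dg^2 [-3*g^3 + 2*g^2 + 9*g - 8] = 4 - 18*g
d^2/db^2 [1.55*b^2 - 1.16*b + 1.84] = 3.10000000000000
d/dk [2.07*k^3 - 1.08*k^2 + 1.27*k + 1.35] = 6.21*k^2 - 2.16*k + 1.27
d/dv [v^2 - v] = 2*v - 1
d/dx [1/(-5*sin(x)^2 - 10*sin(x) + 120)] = 2*(sin(x) + 1)*cos(x)/(5*(sin(x)^2 + 2*sin(x) - 24)^2)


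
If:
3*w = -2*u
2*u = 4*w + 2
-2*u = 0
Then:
No Solution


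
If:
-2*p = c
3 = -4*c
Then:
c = -3/4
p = 3/8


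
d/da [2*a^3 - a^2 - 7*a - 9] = 6*a^2 - 2*a - 7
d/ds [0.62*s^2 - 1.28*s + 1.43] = 1.24*s - 1.28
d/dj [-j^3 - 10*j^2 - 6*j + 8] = -3*j^2 - 20*j - 6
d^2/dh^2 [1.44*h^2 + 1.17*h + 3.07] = 2.88000000000000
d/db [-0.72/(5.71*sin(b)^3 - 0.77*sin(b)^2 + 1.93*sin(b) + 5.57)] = (12.3336*sin(b)^2 - 1.1088*sin(b) + 1.3896)*cos(b)/(5.71*sin(b)^3 - 0.77*sin(b)^2 + 1.93*sin(b) + 5.57)^2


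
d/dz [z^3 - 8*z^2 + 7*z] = 3*z^2 - 16*z + 7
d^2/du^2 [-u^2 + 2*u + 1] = -2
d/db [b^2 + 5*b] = 2*b + 5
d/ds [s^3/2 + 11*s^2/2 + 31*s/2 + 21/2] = 3*s^2/2 + 11*s + 31/2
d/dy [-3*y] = -3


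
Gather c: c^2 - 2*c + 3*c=c^2 + c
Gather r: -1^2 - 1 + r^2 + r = r^2 + r - 2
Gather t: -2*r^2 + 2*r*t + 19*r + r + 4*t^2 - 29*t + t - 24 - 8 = -2*r^2 + 20*r + 4*t^2 + t*(2*r - 28) - 32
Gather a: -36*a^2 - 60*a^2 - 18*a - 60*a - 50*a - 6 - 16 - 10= -96*a^2 - 128*a - 32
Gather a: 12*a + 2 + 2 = 12*a + 4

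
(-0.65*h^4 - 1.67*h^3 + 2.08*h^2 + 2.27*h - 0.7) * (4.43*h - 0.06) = -2.8795*h^5 - 7.3591*h^4 + 9.3146*h^3 + 9.9313*h^2 - 3.2372*h + 0.042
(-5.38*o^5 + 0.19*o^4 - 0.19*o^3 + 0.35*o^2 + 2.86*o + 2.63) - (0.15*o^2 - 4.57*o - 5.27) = -5.38*o^5 + 0.19*o^4 - 0.19*o^3 + 0.2*o^2 + 7.43*o + 7.9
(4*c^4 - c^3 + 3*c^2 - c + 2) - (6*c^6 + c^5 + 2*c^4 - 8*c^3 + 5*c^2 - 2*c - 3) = -6*c^6 - c^5 + 2*c^4 + 7*c^3 - 2*c^2 + c + 5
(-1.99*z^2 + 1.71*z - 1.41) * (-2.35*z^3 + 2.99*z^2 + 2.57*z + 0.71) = 4.6765*z^5 - 9.9686*z^4 + 3.3121*z^3 - 1.2341*z^2 - 2.4096*z - 1.0011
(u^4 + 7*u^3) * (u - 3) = u^5 + 4*u^4 - 21*u^3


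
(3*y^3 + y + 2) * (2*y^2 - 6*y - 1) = 6*y^5 - 18*y^4 - y^3 - 2*y^2 - 13*y - 2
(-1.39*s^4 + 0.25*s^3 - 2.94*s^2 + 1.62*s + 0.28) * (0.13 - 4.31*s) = 5.9909*s^5 - 1.2582*s^4 + 12.7039*s^3 - 7.3644*s^2 - 0.9962*s + 0.0364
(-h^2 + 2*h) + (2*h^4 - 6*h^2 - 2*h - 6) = 2*h^4 - 7*h^2 - 6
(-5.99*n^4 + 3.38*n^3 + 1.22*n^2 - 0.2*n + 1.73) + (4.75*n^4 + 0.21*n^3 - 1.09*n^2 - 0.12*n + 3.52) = -1.24*n^4 + 3.59*n^3 + 0.13*n^2 - 0.32*n + 5.25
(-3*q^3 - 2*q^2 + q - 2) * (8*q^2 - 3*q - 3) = -24*q^5 - 7*q^4 + 23*q^3 - 13*q^2 + 3*q + 6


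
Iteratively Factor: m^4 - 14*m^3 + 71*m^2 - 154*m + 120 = (m - 3)*(m^3 - 11*m^2 + 38*m - 40) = (m - 4)*(m - 3)*(m^2 - 7*m + 10) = (m - 4)*(m - 3)*(m - 2)*(m - 5)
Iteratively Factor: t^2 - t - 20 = (t + 4)*(t - 5)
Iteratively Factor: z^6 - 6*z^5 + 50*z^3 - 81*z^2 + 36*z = (z)*(z^5 - 6*z^4 + 50*z^2 - 81*z + 36) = z*(z - 1)*(z^4 - 5*z^3 - 5*z^2 + 45*z - 36) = z*(z - 1)^2*(z^3 - 4*z^2 - 9*z + 36) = z*(z - 1)^2*(z + 3)*(z^2 - 7*z + 12) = z*(z - 3)*(z - 1)^2*(z + 3)*(z - 4)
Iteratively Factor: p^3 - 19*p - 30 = (p + 3)*(p^2 - 3*p - 10) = (p - 5)*(p + 3)*(p + 2)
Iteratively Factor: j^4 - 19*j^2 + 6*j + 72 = (j - 3)*(j^3 + 3*j^2 - 10*j - 24) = (j - 3)*(j + 4)*(j^2 - j - 6) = (j - 3)*(j + 2)*(j + 4)*(j - 3)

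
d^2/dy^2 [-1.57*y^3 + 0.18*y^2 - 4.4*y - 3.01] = 0.36 - 9.42*y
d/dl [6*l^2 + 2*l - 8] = 12*l + 2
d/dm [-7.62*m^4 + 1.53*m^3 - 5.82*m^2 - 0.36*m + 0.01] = -30.48*m^3 + 4.59*m^2 - 11.64*m - 0.36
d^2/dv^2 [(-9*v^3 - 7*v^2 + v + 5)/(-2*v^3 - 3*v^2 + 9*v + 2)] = 2*(-26*v^6 + 474*v^5 + 456*v^4 + 901*v^3 + 723*v^2 + 435*v - 389)/(8*v^9 + 36*v^8 - 54*v^7 - 321*v^6 + 171*v^5 + 891*v^4 - 381*v^3 - 450*v^2 - 108*v - 8)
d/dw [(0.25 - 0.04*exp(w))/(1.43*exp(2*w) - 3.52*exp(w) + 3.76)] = (0.0572*exp(2*w) - 0.715*exp(w) + 0.7296)*exp(w)/(2.0449*exp(4*w) - 10.0672*exp(3*w) + 23.144*exp(2*w) - 26.4704*exp(w) + 14.1376)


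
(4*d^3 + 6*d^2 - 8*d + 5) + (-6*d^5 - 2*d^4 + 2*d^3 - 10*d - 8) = -6*d^5 - 2*d^4 + 6*d^3 + 6*d^2 - 18*d - 3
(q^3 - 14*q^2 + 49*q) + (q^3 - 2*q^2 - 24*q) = 2*q^3 - 16*q^2 + 25*q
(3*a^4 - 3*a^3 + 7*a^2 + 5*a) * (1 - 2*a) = -6*a^5 + 9*a^4 - 17*a^3 - 3*a^2 + 5*a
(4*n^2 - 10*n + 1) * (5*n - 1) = 20*n^3 - 54*n^2 + 15*n - 1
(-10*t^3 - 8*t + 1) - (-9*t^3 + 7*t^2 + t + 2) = -t^3 - 7*t^2 - 9*t - 1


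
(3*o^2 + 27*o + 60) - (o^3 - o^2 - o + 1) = -o^3 + 4*o^2 + 28*o + 59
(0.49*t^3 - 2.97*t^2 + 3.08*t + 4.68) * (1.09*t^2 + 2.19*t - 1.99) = 0.5341*t^5 - 2.1642*t^4 - 4.1222*t^3 + 17.7567*t^2 + 4.12*t - 9.3132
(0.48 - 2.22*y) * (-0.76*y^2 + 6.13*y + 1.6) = 1.6872*y^3 - 13.9734*y^2 - 0.609600000000001*y + 0.768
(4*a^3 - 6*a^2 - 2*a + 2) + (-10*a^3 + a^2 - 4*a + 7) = -6*a^3 - 5*a^2 - 6*a + 9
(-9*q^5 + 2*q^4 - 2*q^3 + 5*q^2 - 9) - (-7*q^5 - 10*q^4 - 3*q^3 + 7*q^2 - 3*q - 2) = -2*q^5 + 12*q^4 + q^3 - 2*q^2 + 3*q - 7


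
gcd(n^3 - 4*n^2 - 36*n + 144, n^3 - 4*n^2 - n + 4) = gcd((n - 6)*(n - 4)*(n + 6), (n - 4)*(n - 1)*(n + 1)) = n - 4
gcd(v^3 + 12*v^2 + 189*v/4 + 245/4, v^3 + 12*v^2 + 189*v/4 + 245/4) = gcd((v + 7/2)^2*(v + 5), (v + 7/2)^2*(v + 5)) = v^3 + 12*v^2 + 189*v/4 + 245/4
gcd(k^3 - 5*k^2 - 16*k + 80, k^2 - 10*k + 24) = k - 4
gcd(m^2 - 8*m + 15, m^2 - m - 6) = m - 3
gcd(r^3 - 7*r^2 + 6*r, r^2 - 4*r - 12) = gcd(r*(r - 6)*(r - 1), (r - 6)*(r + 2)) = r - 6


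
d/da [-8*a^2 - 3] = -16*a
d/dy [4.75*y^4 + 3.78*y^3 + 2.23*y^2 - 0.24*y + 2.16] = 19.0*y^3 + 11.34*y^2 + 4.46*y - 0.24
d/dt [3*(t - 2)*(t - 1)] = 6*t - 9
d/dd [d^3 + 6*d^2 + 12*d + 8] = 3*d^2 + 12*d + 12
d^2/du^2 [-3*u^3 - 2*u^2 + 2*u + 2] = -18*u - 4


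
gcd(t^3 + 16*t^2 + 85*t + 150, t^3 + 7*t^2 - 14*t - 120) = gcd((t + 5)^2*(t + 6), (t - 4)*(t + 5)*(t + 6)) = t^2 + 11*t + 30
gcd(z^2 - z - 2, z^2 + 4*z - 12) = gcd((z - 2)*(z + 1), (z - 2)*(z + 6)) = z - 2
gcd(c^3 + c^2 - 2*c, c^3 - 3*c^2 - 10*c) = c^2 + 2*c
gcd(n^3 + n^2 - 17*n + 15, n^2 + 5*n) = n + 5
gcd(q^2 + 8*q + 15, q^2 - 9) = q + 3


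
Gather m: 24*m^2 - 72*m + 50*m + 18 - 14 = 24*m^2 - 22*m + 4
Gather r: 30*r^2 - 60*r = 30*r^2 - 60*r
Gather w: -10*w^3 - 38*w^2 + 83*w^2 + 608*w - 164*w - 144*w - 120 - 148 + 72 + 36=-10*w^3 + 45*w^2 + 300*w - 160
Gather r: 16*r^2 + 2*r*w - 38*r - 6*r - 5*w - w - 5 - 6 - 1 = 16*r^2 + r*(2*w - 44) - 6*w - 12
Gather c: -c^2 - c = -c^2 - c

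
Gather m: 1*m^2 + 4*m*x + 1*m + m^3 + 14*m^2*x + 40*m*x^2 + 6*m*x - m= m^3 + m^2*(14*x + 1) + m*(40*x^2 + 10*x)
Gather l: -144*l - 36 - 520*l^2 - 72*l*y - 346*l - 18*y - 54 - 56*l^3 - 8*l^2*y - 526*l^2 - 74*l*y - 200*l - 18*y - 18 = -56*l^3 + l^2*(-8*y - 1046) + l*(-146*y - 690) - 36*y - 108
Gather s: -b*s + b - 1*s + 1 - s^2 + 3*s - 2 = b - s^2 + s*(2 - b) - 1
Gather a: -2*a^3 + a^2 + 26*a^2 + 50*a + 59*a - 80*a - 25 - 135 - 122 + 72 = -2*a^3 + 27*a^2 + 29*a - 210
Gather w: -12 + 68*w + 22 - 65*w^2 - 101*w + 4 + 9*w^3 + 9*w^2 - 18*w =9*w^3 - 56*w^2 - 51*w + 14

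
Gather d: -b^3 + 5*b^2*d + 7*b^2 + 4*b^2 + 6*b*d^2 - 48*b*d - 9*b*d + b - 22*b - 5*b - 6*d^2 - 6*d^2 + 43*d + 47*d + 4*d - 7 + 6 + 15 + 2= -b^3 + 11*b^2 - 26*b + d^2*(6*b - 12) + d*(5*b^2 - 57*b + 94) + 16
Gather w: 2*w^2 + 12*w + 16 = 2*w^2 + 12*w + 16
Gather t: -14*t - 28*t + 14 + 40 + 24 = 78 - 42*t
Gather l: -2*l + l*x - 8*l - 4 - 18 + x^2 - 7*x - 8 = l*(x - 10) + x^2 - 7*x - 30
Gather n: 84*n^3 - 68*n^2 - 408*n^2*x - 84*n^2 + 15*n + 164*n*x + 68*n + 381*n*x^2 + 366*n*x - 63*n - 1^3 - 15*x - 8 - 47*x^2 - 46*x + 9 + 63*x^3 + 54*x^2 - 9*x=84*n^3 + n^2*(-408*x - 152) + n*(381*x^2 + 530*x + 20) + 63*x^3 + 7*x^2 - 70*x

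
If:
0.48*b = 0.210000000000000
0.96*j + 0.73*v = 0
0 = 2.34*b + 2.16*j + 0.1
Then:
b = 0.44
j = -0.52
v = 0.68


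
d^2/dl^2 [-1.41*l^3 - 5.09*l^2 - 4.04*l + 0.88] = -8.46*l - 10.18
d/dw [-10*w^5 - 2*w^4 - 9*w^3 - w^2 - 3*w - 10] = -50*w^4 - 8*w^3 - 27*w^2 - 2*w - 3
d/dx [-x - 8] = -1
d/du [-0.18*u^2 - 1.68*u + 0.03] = -0.36*u - 1.68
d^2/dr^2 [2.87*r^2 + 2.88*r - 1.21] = 5.74000000000000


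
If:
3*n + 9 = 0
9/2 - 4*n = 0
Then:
No Solution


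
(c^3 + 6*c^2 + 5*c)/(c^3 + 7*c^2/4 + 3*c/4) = 4*(c + 5)/(4*c + 3)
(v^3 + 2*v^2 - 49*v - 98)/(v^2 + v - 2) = (v^2 - 49)/(v - 1)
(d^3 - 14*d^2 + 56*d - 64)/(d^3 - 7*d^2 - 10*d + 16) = (d^2 - 6*d + 8)/(d^2 + d - 2)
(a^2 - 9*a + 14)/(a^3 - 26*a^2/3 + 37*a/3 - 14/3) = 3*(a - 2)/(3*a^2 - 5*a + 2)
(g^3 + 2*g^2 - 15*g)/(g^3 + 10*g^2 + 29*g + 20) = g*(g - 3)/(g^2 + 5*g + 4)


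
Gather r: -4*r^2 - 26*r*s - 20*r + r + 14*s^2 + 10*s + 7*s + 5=-4*r^2 + r*(-26*s - 19) + 14*s^2 + 17*s + 5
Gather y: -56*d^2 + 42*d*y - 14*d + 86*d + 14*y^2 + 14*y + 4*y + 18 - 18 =-56*d^2 + 72*d + 14*y^2 + y*(42*d + 18)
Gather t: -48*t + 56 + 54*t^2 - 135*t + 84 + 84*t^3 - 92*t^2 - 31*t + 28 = 84*t^3 - 38*t^2 - 214*t + 168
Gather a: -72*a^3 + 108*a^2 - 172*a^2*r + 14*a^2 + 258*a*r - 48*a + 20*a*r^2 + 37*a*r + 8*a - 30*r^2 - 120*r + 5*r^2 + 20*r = -72*a^3 + a^2*(122 - 172*r) + a*(20*r^2 + 295*r - 40) - 25*r^2 - 100*r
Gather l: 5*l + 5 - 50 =5*l - 45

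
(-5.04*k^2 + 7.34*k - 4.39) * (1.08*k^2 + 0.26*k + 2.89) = -5.4432*k^4 + 6.6168*k^3 - 17.3984*k^2 + 20.0712*k - 12.6871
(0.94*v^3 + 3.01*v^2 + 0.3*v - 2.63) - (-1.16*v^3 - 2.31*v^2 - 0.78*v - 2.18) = 2.1*v^3 + 5.32*v^2 + 1.08*v - 0.45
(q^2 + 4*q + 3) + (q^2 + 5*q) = 2*q^2 + 9*q + 3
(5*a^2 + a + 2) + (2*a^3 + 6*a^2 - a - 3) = 2*a^3 + 11*a^2 - 1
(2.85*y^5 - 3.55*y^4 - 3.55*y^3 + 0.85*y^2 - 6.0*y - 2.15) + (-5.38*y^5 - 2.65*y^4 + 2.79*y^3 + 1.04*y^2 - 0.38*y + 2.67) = -2.53*y^5 - 6.2*y^4 - 0.76*y^3 + 1.89*y^2 - 6.38*y + 0.52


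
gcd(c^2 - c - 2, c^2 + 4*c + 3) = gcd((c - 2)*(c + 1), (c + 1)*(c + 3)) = c + 1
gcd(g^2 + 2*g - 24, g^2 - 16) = g - 4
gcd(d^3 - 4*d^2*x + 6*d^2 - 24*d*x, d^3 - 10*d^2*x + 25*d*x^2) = d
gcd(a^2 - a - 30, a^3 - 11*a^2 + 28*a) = 1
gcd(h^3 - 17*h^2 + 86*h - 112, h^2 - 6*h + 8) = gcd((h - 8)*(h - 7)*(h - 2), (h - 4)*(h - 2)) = h - 2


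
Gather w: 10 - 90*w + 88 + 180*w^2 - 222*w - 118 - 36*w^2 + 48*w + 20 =144*w^2 - 264*w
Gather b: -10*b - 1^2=-10*b - 1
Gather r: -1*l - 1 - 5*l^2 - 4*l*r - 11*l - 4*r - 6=-5*l^2 - 12*l + r*(-4*l - 4) - 7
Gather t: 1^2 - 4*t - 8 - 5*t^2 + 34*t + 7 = -5*t^2 + 30*t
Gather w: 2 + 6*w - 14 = 6*w - 12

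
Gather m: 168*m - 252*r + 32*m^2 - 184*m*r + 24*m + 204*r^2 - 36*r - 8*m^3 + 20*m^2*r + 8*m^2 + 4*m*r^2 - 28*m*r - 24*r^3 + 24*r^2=-8*m^3 + m^2*(20*r + 40) + m*(4*r^2 - 212*r + 192) - 24*r^3 + 228*r^2 - 288*r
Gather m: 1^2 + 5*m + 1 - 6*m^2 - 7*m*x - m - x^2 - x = -6*m^2 + m*(4 - 7*x) - x^2 - x + 2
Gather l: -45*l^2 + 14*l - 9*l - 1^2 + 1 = -45*l^2 + 5*l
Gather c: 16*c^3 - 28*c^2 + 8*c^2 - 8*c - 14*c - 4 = 16*c^3 - 20*c^2 - 22*c - 4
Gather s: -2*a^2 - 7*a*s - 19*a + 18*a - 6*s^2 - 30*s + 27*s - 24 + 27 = -2*a^2 - a - 6*s^2 + s*(-7*a - 3) + 3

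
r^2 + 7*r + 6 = (r + 1)*(r + 6)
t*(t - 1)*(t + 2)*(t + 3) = t^4 + 4*t^3 + t^2 - 6*t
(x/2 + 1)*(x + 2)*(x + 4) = x^3/2 + 4*x^2 + 10*x + 8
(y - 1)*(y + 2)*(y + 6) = y^3 + 7*y^2 + 4*y - 12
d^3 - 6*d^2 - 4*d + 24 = (d - 6)*(d - 2)*(d + 2)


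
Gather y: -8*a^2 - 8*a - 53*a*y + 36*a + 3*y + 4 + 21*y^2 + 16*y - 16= -8*a^2 + 28*a + 21*y^2 + y*(19 - 53*a) - 12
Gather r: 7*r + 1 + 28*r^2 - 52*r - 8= 28*r^2 - 45*r - 7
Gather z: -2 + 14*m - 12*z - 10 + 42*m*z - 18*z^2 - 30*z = 14*m - 18*z^2 + z*(42*m - 42) - 12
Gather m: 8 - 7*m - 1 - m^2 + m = -m^2 - 6*m + 7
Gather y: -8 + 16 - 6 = 2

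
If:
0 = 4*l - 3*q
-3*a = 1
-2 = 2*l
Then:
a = -1/3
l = -1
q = -4/3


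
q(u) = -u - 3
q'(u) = -1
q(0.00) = -3.00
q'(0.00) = -1.00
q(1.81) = -4.81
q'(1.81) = -1.00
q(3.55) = -6.55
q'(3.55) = -1.00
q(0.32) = -3.32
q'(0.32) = -1.00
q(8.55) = -11.55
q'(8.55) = -1.00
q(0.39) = -3.39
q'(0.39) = -1.00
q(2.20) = -5.20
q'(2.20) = -1.00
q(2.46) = -5.46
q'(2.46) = -1.00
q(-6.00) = 3.00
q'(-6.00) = -1.00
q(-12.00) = 9.00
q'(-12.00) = -1.00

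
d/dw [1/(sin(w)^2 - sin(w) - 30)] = (1 - 2*sin(w))*cos(w)/(sin(w) + cos(w)^2 + 29)^2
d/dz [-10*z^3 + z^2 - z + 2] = -30*z^2 + 2*z - 1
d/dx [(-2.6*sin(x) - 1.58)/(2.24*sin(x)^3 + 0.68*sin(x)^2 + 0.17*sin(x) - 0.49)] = (11.648*sin(x)^3 + 12.3856*sin(x)^2 + 2.1488*sin(x) + 1.5426)*cos(x)/(5.0176*sin(x)^6 + 3.0464*sin(x)^5 + 1.224*sin(x)^4 - 1.964*sin(x)^3 - 0.6375*sin(x)^2 - 0.1666*sin(x) + 0.2401)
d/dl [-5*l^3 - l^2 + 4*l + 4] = -15*l^2 - 2*l + 4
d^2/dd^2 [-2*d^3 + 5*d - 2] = -12*d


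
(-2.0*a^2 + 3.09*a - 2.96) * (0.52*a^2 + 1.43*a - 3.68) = -1.04*a^4 - 1.2532*a^3 + 10.2395*a^2 - 15.604*a + 10.8928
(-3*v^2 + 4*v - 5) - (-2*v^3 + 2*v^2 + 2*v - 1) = 2*v^3 - 5*v^2 + 2*v - 4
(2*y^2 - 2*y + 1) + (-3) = 2*y^2 - 2*y - 2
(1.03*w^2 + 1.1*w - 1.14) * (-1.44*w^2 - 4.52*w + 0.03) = -1.4832*w^4 - 6.2396*w^3 - 3.2995*w^2 + 5.1858*w - 0.0342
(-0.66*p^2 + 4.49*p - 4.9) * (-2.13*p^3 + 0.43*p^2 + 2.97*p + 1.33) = 1.4058*p^5 - 9.8475*p^4 + 10.4075*p^3 + 10.3505*p^2 - 8.5813*p - 6.517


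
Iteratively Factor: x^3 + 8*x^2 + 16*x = (x + 4)*(x^2 + 4*x) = x*(x + 4)*(x + 4)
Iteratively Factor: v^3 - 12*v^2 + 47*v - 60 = (v - 3)*(v^2 - 9*v + 20) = (v - 5)*(v - 3)*(v - 4)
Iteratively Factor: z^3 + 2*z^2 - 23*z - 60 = (z + 4)*(z^2 - 2*z - 15) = (z + 3)*(z + 4)*(z - 5)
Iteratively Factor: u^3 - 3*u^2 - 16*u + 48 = (u + 4)*(u^2 - 7*u + 12) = (u - 3)*(u + 4)*(u - 4)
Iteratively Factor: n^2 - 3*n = (n)*(n - 3)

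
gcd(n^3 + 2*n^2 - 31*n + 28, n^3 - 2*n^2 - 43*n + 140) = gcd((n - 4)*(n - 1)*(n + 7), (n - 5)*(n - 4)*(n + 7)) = n^2 + 3*n - 28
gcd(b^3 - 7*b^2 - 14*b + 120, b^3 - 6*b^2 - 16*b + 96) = b^2 - 2*b - 24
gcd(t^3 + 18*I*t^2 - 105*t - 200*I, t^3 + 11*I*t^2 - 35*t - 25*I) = t^2 + 10*I*t - 25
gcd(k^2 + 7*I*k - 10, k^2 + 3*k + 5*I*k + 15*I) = k + 5*I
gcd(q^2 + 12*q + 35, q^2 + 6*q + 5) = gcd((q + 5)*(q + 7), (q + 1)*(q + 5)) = q + 5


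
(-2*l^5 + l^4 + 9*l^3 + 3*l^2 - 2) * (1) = -2*l^5 + l^4 + 9*l^3 + 3*l^2 - 2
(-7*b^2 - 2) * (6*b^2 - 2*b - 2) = -42*b^4 + 14*b^3 + 2*b^2 + 4*b + 4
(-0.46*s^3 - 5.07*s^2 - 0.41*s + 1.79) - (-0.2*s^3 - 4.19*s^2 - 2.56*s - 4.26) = -0.26*s^3 - 0.88*s^2 + 2.15*s + 6.05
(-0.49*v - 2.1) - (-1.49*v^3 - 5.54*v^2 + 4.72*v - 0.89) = 1.49*v^3 + 5.54*v^2 - 5.21*v - 1.21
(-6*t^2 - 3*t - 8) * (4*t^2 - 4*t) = -24*t^4 + 12*t^3 - 20*t^2 + 32*t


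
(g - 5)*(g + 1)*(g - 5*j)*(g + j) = g^4 - 4*g^3*j - 4*g^3 - 5*g^2*j^2 + 16*g^2*j - 5*g^2 + 20*g*j^2 + 20*g*j + 25*j^2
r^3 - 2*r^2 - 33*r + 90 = (r - 5)*(r - 3)*(r + 6)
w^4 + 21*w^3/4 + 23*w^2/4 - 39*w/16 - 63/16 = (w - 3/4)*(w + 1)*(w + 3/2)*(w + 7/2)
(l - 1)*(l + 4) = l^2 + 3*l - 4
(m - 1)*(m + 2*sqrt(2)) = m^2 - m + 2*sqrt(2)*m - 2*sqrt(2)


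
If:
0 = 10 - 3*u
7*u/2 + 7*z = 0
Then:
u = 10/3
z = -5/3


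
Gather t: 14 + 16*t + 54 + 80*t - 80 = 96*t - 12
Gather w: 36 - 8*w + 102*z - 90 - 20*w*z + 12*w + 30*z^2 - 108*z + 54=w*(4 - 20*z) + 30*z^2 - 6*z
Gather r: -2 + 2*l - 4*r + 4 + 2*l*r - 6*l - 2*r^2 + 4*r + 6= 2*l*r - 4*l - 2*r^2 + 8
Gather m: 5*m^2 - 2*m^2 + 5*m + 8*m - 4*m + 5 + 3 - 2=3*m^2 + 9*m + 6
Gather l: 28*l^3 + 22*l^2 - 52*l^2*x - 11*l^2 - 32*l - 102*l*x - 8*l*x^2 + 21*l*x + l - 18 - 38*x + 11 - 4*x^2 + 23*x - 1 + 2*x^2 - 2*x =28*l^3 + l^2*(11 - 52*x) + l*(-8*x^2 - 81*x - 31) - 2*x^2 - 17*x - 8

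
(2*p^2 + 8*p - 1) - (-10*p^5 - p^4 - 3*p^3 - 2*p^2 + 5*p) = 10*p^5 + p^4 + 3*p^3 + 4*p^2 + 3*p - 1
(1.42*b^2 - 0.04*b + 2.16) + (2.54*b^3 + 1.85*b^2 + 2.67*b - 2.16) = 2.54*b^3 + 3.27*b^2 + 2.63*b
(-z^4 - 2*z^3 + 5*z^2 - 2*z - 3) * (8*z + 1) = -8*z^5 - 17*z^4 + 38*z^3 - 11*z^2 - 26*z - 3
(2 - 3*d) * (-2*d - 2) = 6*d^2 + 2*d - 4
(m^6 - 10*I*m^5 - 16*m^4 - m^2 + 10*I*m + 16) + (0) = m^6 - 10*I*m^5 - 16*m^4 - m^2 + 10*I*m + 16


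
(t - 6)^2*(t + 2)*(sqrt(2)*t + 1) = sqrt(2)*t^4 - 10*sqrt(2)*t^3 + t^3 - 10*t^2 + 12*sqrt(2)*t^2 + 12*t + 72*sqrt(2)*t + 72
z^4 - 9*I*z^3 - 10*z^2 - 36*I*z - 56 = (z - 7*I)*(z - 2*I)^2*(z + 2*I)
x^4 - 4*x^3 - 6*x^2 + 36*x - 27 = (x - 3)^2*(x - 1)*(x + 3)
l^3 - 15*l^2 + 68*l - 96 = (l - 8)*(l - 4)*(l - 3)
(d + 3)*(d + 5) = d^2 + 8*d + 15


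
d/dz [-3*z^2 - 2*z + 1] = -6*z - 2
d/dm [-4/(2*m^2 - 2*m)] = 2*(2*m - 1)/(m^2*(m - 1)^2)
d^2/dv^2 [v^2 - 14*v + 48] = 2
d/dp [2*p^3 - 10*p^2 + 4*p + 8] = 6*p^2 - 20*p + 4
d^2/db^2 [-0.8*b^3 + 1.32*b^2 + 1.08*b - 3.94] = 2.64 - 4.8*b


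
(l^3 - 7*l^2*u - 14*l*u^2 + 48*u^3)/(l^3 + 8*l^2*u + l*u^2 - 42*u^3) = (l - 8*u)/(l + 7*u)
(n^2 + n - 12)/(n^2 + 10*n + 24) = (n - 3)/(n + 6)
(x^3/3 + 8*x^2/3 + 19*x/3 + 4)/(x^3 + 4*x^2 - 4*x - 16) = (x^2 + 4*x + 3)/(3*(x^2 - 4))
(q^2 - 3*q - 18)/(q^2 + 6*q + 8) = (q^2 - 3*q - 18)/(q^2 + 6*q + 8)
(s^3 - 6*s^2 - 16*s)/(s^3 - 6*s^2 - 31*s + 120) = s*(s + 2)/(s^2 + 2*s - 15)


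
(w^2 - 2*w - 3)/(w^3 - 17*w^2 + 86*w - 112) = (w^2 - 2*w - 3)/(w^3 - 17*w^2 + 86*w - 112)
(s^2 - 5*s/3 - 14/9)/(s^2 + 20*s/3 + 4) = (s - 7/3)/(s + 6)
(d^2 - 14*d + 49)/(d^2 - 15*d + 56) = (d - 7)/(d - 8)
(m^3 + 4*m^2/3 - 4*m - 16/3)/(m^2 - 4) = m + 4/3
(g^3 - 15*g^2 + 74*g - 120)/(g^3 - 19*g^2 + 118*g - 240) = (g - 4)/(g - 8)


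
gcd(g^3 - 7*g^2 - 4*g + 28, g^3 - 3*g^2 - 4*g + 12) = g^2 - 4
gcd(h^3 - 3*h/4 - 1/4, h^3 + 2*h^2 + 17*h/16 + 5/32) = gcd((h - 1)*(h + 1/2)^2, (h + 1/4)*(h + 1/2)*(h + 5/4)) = h + 1/2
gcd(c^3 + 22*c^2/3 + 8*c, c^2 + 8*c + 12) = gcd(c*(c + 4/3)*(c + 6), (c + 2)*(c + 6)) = c + 6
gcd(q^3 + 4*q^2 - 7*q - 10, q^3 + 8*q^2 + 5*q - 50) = q^2 + 3*q - 10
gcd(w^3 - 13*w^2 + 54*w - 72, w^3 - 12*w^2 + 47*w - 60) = w^2 - 7*w + 12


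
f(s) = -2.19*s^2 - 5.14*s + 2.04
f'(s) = -4.38*s - 5.14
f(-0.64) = 4.43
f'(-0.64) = -2.34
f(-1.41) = 4.93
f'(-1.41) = 1.04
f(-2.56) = 0.85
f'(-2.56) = 6.07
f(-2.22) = 2.66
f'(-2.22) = 4.58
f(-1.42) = 4.92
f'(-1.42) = 1.08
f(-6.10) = -48.10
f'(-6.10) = 21.58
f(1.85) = -14.96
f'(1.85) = -13.24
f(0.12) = 1.39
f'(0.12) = -5.67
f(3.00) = -33.09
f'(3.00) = -18.28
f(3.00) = -33.09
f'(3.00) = -18.28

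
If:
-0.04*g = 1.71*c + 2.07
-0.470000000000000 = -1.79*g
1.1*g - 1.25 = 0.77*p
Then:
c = -1.22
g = 0.26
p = -1.25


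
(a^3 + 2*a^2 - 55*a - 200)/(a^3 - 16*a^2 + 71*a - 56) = (a^2 + 10*a + 25)/(a^2 - 8*a + 7)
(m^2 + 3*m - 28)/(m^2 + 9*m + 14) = (m - 4)/(m + 2)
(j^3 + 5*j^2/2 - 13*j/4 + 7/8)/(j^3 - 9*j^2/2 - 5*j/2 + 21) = (8*j^3 + 20*j^2 - 26*j + 7)/(4*(2*j^3 - 9*j^2 - 5*j + 42))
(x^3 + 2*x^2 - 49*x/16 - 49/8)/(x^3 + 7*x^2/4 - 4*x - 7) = (x - 7/4)/(x - 2)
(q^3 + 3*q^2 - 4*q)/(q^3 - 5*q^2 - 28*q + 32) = q/(q - 8)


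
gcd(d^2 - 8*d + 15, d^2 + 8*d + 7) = 1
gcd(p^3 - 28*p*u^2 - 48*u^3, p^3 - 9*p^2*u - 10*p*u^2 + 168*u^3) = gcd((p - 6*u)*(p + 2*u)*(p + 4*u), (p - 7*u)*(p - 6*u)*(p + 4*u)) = p^2 - 2*p*u - 24*u^2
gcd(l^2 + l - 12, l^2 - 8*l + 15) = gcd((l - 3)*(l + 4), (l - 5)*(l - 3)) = l - 3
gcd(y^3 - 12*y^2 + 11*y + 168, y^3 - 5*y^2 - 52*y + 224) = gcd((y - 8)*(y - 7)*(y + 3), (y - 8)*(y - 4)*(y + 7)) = y - 8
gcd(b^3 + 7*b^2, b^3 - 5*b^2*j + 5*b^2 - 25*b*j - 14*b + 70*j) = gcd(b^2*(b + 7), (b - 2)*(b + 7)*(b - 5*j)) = b + 7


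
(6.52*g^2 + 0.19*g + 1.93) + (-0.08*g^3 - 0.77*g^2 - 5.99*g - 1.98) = -0.08*g^3 + 5.75*g^2 - 5.8*g - 0.05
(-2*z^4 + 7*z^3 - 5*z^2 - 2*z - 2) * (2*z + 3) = -4*z^5 + 8*z^4 + 11*z^3 - 19*z^2 - 10*z - 6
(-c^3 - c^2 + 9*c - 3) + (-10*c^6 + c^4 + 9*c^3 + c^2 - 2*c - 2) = -10*c^6 + c^4 + 8*c^3 + 7*c - 5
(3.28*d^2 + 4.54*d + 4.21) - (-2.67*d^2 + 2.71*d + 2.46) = 5.95*d^2 + 1.83*d + 1.75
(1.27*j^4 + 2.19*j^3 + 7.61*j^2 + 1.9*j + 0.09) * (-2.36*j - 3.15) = -2.9972*j^5 - 9.1689*j^4 - 24.8581*j^3 - 28.4555*j^2 - 6.1974*j - 0.2835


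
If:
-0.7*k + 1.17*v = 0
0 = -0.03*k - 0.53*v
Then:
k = 0.00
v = 0.00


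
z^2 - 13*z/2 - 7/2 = (z - 7)*(z + 1/2)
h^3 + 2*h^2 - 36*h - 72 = (h - 6)*(h + 2)*(h + 6)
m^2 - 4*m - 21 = (m - 7)*(m + 3)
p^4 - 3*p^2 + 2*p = p*(p - 1)^2*(p + 2)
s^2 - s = s*(s - 1)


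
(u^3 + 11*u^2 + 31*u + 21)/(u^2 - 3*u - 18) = (u^2 + 8*u + 7)/(u - 6)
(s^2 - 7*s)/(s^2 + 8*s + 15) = s*(s - 7)/(s^2 + 8*s + 15)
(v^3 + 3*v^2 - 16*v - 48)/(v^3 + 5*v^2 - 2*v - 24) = (v - 4)/(v - 2)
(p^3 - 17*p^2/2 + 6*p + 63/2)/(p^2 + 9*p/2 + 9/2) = (p^2 - 10*p + 21)/(p + 3)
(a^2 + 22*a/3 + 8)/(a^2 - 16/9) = 3*(a + 6)/(3*a - 4)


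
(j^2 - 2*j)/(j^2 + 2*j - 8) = j/(j + 4)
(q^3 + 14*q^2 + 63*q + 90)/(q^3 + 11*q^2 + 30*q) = (q + 3)/q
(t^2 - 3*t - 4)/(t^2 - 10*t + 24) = (t + 1)/(t - 6)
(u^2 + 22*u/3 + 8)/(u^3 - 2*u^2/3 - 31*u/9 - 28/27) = 9*(u + 6)/(9*u^2 - 18*u - 7)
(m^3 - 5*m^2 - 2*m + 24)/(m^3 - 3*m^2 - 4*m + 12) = (m - 4)/(m - 2)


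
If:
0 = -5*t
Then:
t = 0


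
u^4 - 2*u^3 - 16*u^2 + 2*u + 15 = (u - 5)*(u - 1)*(u + 1)*(u + 3)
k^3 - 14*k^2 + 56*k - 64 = (k - 8)*(k - 4)*(k - 2)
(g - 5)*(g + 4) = g^2 - g - 20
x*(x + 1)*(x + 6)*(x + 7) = x^4 + 14*x^3 + 55*x^2 + 42*x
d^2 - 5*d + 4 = (d - 4)*(d - 1)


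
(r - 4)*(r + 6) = r^2 + 2*r - 24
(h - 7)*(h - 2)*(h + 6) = h^3 - 3*h^2 - 40*h + 84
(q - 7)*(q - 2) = q^2 - 9*q + 14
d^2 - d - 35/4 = (d - 7/2)*(d + 5/2)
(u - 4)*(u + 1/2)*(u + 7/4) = u^3 - 7*u^2/4 - 65*u/8 - 7/2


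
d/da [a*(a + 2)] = 2*a + 2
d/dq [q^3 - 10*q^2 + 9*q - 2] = 3*q^2 - 20*q + 9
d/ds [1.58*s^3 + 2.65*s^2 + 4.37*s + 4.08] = 4.74*s^2 + 5.3*s + 4.37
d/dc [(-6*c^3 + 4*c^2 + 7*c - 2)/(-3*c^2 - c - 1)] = (18*c^4 + 12*c^3 + 35*c^2 - 20*c - 9)/(9*c^4 + 6*c^3 + 7*c^2 + 2*c + 1)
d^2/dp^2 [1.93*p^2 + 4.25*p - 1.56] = 3.86000000000000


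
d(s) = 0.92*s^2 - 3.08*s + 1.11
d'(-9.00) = -19.64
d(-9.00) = 103.35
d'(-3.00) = -8.60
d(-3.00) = 18.63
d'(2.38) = 1.30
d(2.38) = -1.01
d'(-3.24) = -9.04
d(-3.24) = 20.75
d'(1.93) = 0.47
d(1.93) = -1.41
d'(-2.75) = -8.14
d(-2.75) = 16.54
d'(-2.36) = -7.42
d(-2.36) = 13.50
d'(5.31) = 6.69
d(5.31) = 10.70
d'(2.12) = 0.82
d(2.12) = -1.28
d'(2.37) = 1.28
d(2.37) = -1.02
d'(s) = 1.84*s - 3.08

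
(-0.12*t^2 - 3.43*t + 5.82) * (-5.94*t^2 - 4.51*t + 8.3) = 0.7128*t^4 + 20.9154*t^3 - 20.0975*t^2 - 54.7172*t + 48.306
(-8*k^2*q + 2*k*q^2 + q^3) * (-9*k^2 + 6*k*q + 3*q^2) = 72*k^4*q - 66*k^3*q^2 - 21*k^2*q^3 + 12*k*q^4 + 3*q^5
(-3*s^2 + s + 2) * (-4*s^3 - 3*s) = 12*s^5 - 4*s^4 + s^3 - 3*s^2 - 6*s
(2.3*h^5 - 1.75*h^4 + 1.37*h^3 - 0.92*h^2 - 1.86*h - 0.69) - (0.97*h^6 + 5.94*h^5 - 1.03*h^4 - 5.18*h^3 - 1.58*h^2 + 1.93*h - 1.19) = -0.97*h^6 - 3.64*h^5 - 0.72*h^4 + 6.55*h^3 + 0.66*h^2 - 3.79*h + 0.5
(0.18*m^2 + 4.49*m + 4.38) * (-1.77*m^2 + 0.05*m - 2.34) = -0.3186*m^4 - 7.9383*m^3 - 7.9493*m^2 - 10.2876*m - 10.2492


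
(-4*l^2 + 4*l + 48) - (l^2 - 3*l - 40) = -5*l^2 + 7*l + 88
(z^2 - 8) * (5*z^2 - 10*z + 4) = 5*z^4 - 10*z^3 - 36*z^2 + 80*z - 32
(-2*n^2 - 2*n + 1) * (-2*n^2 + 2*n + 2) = 4*n^4 - 10*n^2 - 2*n + 2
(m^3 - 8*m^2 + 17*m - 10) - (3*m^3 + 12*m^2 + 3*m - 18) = -2*m^3 - 20*m^2 + 14*m + 8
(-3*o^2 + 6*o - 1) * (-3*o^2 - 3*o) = 9*o^4 - 9*o^3 - 15*o^2 + 3*o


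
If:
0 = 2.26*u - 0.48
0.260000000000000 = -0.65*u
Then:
No Solution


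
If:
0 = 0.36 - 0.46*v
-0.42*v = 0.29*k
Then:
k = -1.13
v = 0.78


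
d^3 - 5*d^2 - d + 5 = (d - 5)*(d - 1)*(d + 1)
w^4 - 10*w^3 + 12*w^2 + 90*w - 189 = (w - 7)*(w - 3)^2*(w + 3)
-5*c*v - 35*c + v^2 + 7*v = (-5*c + v)*(v + 7)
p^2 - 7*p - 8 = (p - 8)*(p + 1)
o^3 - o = o*(o - 1)*(o + 1)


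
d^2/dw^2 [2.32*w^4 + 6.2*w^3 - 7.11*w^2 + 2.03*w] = 27.84*w^2 + 37.2*w - 14.22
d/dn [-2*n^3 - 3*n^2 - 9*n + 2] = -6*n^2 - 6*n - 9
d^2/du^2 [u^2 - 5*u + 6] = 2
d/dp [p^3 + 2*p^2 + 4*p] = 3*p^2 + 4*p + 4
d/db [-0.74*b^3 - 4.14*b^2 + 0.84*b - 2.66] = -2.22*b^2 - 8.28*b + 0.84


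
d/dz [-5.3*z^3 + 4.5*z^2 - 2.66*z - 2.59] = -15.9*z^2 + 9.0*z - 2.66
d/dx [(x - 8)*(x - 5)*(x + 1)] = 3*x^2 - 24*x + 27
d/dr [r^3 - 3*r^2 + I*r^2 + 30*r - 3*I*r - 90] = 3*r^2 + 2*r*(-3 + I) + 30 - 3*I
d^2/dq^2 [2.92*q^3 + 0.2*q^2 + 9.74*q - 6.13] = 17.52*q + 0.4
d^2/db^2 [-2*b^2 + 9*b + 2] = -4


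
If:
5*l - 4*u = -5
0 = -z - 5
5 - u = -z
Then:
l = -1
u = 0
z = -5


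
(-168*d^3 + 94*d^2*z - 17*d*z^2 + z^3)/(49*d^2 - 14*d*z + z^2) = (24*d^2 - 10*d*z + z^2)/(-7*d + z)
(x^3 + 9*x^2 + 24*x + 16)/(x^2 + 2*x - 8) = (x^2 + 5*x + 4)/(x - 2)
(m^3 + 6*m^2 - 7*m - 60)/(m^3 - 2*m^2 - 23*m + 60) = (m + 4)/(m - 4)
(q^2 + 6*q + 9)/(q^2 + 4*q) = (q^2 + 6*q + 9)/(q*(q + 4))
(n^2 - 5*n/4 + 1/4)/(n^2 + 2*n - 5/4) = (4*n^2 - 5*n + 1)/(4*n^2 + 8*n - 5)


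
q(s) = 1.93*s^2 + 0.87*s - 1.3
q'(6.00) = 24.03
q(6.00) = 73.40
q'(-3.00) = -10.71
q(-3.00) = 13.46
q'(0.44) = 2.57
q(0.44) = -0.54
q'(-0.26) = -0.13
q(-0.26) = -1.40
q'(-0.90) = -2.60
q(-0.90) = -0.52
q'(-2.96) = -10.56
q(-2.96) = 13.03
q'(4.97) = 20.05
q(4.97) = 50.70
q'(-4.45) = -16.31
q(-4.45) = 33.05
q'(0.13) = 1.37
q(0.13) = -1.15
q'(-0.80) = -2.22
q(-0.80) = -0.76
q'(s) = 3.86*s + 0.87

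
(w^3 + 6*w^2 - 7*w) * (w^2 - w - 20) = w^5 + 5*w^4 - 33*w^3 - 113*w^2 + 140*w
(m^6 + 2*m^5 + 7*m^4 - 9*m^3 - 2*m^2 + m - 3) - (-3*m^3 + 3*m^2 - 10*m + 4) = m^6 + 2*m^5 + 7*m^4 - 6*m^3 - 5*m^2 + 11*m - 7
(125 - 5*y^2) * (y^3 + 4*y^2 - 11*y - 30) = -5*y^5 - 20*y^4 + 180*y^3 + 650*y^2 - 1375*y - 3750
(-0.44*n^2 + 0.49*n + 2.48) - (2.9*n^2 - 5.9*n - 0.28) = -3.34*n^2 + 6.39*n + 2.76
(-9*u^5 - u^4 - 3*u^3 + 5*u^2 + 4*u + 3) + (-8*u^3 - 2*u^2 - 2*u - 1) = -9*u^5 - u^4 - 11*u^3 + 3*u^2 + 2*u + 2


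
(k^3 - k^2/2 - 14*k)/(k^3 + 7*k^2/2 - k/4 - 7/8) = 4*k*(k - 4)/(4*k^2 - 1)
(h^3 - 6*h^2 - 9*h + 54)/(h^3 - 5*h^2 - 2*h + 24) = (h^2 - 3*h - 18)/(h^2 - 2*h - 8)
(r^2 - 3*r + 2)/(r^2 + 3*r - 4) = (r - 2)/(r + 4)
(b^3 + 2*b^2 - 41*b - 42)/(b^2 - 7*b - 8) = (b^2 + b - 42)/(b - 8)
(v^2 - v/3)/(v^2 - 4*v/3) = (3*v - 1)/(3*v - 4)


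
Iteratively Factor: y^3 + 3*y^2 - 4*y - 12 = (y - 2)*(y^2 + 5*y + 6) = (y - 2)*(y + 2)*(y + 3)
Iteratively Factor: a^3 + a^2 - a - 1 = (a + 1)*(a^2 - 1) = (a - 1)*(a + 1)*(a + 1)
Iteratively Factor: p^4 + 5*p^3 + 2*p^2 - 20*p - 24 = (p - 2)*(p^3 + 7*p^2 + 16*p + 12) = (p - 2)*(p + 3)*(p^2 + 4*p + 4) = (p - 2)*(p + 2)*(p + 3)*(p + 2)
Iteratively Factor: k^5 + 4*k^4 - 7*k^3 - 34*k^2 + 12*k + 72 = (k + 3)*(k^4 + k^3 - 10*k^2 - 4*k + 24) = (k - 2)*(k + 3)*(k^3 + 3*k^2 - 4*k - 12) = (k - 2)*(k + 2)*(k + 3)*(k^2 + k - 6) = (k - 2)*(k + 2)*(k + 3)^2*(k - 2)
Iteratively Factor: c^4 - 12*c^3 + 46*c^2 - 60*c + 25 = (c - 1)*(c^3 - 11*c^2 + 35*c - 25) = (c - 1)^2*(c^2 - 10*c + 25) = (c - 5)*(c - 1)^2*(c - 5)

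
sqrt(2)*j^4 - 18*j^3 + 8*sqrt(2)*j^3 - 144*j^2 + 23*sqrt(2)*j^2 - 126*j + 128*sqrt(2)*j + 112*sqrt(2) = (j + 7)*(j - 8*sqrt(2))*(j - sqrt(2))*(sqrt(2)*j + sqrt(2))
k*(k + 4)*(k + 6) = k^3 + 10*k^2 + 24*k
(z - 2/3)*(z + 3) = z^2 + 7*z/3 - 2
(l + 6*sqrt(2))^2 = l^2 + 12*sqrt(2)*l + 72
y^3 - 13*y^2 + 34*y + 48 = (y - 8)*(y - 6)*(y + 1)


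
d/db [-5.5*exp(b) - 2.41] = -5.5*exp(b)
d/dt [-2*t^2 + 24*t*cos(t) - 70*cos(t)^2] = -24*t*sin(t) - 4*t + 70*sin(2*t) + 24*cos(t)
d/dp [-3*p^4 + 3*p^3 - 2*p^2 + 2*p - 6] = -12*p^3 + 9*p^2 - 4*p + 2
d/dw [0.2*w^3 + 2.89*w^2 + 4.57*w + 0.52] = 0.6*w^2 + 5.78*w + 4.57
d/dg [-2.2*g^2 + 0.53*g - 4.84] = 0.53 - 4.4*g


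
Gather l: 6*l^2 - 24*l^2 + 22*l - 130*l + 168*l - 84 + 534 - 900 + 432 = -18*l^2 + 60*l - 18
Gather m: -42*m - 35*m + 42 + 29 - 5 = 66 - 77*m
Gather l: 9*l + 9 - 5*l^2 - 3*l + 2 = -5*l^2 + 6*l + 11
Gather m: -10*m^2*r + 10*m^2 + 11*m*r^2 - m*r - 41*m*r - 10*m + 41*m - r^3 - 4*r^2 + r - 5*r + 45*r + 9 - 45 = m^2*(10 - 10*r) + m*(11*r^2 - 42*r + 31) - r^3 - 4*r^2 + 41*r - 36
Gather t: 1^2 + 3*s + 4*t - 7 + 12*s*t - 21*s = -18*s + t*(12*s + 4) - 6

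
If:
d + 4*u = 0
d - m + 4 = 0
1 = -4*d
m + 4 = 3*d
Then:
No Solution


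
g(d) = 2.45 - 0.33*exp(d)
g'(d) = -0.33*exp(d)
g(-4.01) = 2.44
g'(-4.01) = -0.01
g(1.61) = 0.80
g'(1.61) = -1.65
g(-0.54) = 2.26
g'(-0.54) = -0.19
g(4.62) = -31.04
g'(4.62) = -33.49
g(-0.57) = 2.26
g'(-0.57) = -0.19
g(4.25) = -20.68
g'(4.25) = -23.13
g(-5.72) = 2.45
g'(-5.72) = -0.00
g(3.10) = -4.88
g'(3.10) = -7.33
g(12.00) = -53706.63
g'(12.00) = -53709.08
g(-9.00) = 2.45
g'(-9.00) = 0.00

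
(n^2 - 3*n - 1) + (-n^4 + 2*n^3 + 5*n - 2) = -n^4 + 2*n^3 + n^2 + 2*n - 3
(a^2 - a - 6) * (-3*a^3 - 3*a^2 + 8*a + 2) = -3*a^5 + 29*a^3 + 12*a^2 - 50*a - 12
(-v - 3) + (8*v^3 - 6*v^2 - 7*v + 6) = 8*v^3 - 6*v^2 - 8*v + 3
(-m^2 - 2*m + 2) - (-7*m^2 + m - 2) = 6*m^2 - 3*m + 4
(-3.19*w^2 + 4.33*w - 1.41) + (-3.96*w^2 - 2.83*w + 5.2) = -7.15*w^2 + 1.5*w + 3.79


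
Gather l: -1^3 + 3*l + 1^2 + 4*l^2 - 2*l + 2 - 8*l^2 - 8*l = -4*l^2 - 7*l + 2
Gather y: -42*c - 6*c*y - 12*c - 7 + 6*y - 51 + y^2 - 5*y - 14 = -54*c + y^2 + y*(1 - 6*c) - 72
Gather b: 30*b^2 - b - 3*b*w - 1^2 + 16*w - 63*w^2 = 30*b^2 + b*(-3*w - 1) - 63*w^2 + 16*w - 1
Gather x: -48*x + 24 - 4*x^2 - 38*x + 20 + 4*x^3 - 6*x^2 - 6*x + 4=4*x^3 - 10*x^2 - 92*x + 48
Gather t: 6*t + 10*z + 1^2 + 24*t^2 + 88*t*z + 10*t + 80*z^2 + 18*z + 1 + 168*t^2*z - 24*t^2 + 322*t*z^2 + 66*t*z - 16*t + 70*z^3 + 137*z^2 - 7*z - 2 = 168*t^2*z + t*(322*z^2 + 154*z) + 70*z^3 + 217*z^2 + 21*z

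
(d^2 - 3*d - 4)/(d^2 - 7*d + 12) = (d + 1)/(d - 3)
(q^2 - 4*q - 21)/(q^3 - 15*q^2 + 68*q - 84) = (q + 3)/(q^2 - 8*q + 12)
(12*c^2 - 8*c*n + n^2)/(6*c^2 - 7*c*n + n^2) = (2*c - n)/(c - n)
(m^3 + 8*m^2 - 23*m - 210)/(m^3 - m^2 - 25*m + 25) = (m^2 + 13*m + 42)/(m^2 + 4*m - 5)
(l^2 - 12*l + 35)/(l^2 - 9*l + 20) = (l - 7)/(l - 4)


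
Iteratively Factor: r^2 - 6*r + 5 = (r - 1)*(r - 5)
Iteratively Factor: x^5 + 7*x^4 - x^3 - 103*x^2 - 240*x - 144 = (x - 4)*(x^4 + 11*x^3 + 43*x^2 + 69*x + 36) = (x - 4)*(x + 3)*(x^3 + 8*x^2 + 19*x + 12) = (x - 4)*(x + 1)*(x + 3)*(x^2 + 7*x + 12) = (x - 4)*(x + 1)*(x + 3)^2*(x + 4)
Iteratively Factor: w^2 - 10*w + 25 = (w - 5)*(w - 5)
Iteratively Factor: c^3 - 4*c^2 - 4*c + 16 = (c + 2)*(c^2 - 6*c + 8) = (c - 4)*(c + 2)*(c - 2)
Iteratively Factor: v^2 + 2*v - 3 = (v + 3)*(v - 1)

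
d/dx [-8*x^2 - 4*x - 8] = -16*x - 4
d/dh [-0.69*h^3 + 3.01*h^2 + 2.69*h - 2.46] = -2.07*h^2 + 6.02*h + 2.69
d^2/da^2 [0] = 0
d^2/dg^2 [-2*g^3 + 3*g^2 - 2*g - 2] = 6 - 12*g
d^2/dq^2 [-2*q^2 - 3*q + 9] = -4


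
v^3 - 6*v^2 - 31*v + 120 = (v - 8)*(v - 3)*(v + 5)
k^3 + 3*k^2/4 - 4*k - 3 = (k - 2)*(k + 3/4)*(k + 2)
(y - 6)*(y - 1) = y^2 - 7*y + 6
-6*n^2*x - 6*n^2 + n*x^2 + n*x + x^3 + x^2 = (-2*n + x)*(3*n + x)*(x + 1)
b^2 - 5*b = b*(b - 5)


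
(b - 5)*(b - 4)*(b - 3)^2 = b^4 - 15*b^3 + 83*b^2 - 201*b + 180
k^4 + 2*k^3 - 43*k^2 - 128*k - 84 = (k - 7)*(k + 1)*(k + 2)*(k + 6)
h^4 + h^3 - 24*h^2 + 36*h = h*(h - 3)*(h - 2)*(h + 6)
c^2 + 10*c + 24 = (c + 4)*(c + 6)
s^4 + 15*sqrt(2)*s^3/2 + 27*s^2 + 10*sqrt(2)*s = s*(s + sqrt(2)/2)*(s + 2*sqrt(2))*(s + 5*sqrt(2))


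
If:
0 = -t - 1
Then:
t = -1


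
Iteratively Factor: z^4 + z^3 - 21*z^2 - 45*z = (z)*(z^3 + z^2 - 21*z - 45) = z*(z + 3)*(z^2 - 2*z - 15) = z*(z + 3)^2*(z - 5)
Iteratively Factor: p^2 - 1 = (p + 1)*(p - 1)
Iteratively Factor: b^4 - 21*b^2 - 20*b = (b + 4)*(b^3 - 4*b^2 - 5*b) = b*(b + 4)*(b^2 - 4*b - 5) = b*(b - 5)*(b + 4)*(b + 1)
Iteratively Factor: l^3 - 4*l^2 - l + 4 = (l - 4)*(l^2 - 1) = (l - 4)*(l - 1)*(l + 1)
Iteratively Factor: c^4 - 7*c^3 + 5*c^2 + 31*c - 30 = (c - 1)*(c^3 - 6*c^2 - c + 30) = (c - 3)*(c - 1)*(c^2 - 3*c - 10) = (c - 3)*(c - 1)*(c + 2)*(c - 5)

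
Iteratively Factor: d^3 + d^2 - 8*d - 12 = (d + 2)*(d^2 - d - 6) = (d - 3)*(d + 2)*(d + 2)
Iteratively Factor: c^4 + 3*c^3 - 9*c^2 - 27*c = (c + 3)*(c^3 - 9*c) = (c - 3)*(c + 3)*(c^2 + 3*c) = (c - 3)*(c + 3)^2*(c)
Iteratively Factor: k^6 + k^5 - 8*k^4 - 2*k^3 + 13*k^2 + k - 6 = (k - 1)*(k^5 + 2*k^4 - 6*k^3 - 8*k^2 + 5*k + 6) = (k - 2)*(k - 1)*(k^4 + 4*k^3 + 2*k^2 - 4*k - 3) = (k - 2)*(k - 1)*(k + 1)*(k^3 + 3*k^2 - k - 3) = (k - 2)*(k - 1)*(k + 1)*(k + 3)*(k^2 - 1) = (k - 2)*(k - 1)^2*(k + 1)*(k + 3)*(k + 1)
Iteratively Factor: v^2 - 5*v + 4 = (v - 4)*(v - 1)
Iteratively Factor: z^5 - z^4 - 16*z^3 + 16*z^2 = (z)*(z^4 - z^3 - 16*z^2 + 16*z) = z^2*(z^3 - z^2 - 16*z + 16) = z^2*(z - 1)*(z^2 - 16) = z^2*(z - 1)*(z + 4)*(z - 4)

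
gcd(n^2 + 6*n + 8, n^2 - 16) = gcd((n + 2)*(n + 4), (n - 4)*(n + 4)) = n + 4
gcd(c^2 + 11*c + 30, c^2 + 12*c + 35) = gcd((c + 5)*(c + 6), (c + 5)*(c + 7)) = c + 5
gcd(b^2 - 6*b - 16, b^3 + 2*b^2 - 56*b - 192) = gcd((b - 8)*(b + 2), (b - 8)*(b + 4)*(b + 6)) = b - 8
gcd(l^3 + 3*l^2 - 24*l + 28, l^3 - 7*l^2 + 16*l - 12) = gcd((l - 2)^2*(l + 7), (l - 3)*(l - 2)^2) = l^2 - 4*l + 4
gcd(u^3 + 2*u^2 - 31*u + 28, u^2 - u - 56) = u + 7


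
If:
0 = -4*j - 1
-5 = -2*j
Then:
No Solution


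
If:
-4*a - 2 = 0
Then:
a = -1/2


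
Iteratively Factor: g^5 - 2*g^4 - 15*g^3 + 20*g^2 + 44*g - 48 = (g - 4)*(g^4 + 2*g^3 - 7*g^2 - 8*g + 12) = (g - 4)*(g - 1)*(g^3 + 3*g^2 - 4*g - 12) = (g - 4)*(g - 1)*(g + 3)*(g^2 - 4) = (g - 4)*(g - 1)*(g + 2)*(g + 3)*(g - 2)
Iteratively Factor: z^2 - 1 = (z - 1)*(z + 1)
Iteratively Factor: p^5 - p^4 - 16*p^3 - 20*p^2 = (p)*(p^4 - p^3 - 16*p^2 - 20*p) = p*(p - 5)*(p^3 + 4*p^2 + 4*p) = p*(p - 5)*(p + 2)*(p^2 + 2*p) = p*(p - 5)*(p + 2)^2*(p)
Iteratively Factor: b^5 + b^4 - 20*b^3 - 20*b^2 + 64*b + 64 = (b - 2)*(b^4 + 3*b^3 - 14*b^2 - 48*b - 32) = (b - 2)*(b + 2)*(b^3 + b^2 - 16*b - 16) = (b - 2)*(b + 1)*(b + 2)*(b^2 - 16) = (b - 4)*(b - 2)*(b + 1)*(b + 2)*(b + 4)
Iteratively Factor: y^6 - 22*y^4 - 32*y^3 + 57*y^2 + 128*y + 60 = (y - 2)*(y^5 + 2*y^4 - 18*y^3 - 68*y^2 - 79*y - 30) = (y - 2)*(y + 3)*(y^4 - y^3 - 15*y^2 - 23*y - 10) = (y - 2)*(y + 1)*(y + 3)*(y^3 - 2*y^2 - 13*y - 10) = (y - 2)*(y + 1)^2*(y + 3)*(y^2 - 3*y - 10) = (y - 2)*(y + 1)^2*(y + 2)*(y + 3)*(y - 5)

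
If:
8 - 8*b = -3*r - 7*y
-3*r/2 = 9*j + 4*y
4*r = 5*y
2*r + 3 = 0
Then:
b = -49/80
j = 47/60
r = -3/2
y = -6/5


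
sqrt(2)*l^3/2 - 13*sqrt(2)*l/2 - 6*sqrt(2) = (l - 4)*(l + 3)*(sqrt(2)*l/2 + sqrt(2)/2)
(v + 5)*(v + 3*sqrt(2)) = v^2 + 3*sqrt(2)*v + 5*v + 15*sqrt(2)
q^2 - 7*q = q*(q - 7)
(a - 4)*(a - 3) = a^2 - 7*a + 12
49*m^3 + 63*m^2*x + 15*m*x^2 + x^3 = (m + x)*(7*m + x)^2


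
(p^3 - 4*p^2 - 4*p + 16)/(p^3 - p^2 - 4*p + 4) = (p - 4)/(p - 1)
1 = 1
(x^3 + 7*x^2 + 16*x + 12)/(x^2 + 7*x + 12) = (x^2 + 4*x + 4)/(x + 4)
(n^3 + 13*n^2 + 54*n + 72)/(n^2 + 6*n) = n + 7 + 12/n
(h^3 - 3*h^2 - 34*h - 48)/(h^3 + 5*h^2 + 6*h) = (h - 8)/h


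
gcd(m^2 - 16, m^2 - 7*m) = 1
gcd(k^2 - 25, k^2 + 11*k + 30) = k + 5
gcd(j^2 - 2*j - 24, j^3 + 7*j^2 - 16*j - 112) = j + 4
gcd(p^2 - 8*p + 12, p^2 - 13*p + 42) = p - 6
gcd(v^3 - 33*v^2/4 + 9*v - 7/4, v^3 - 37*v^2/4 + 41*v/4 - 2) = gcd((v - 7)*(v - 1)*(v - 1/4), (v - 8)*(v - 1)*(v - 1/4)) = v^2 - 5*v/4 + 1/4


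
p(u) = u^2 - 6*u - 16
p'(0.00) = -6.00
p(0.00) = -16.00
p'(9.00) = 12.00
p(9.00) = 11.00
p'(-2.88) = -11.76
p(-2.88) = 9.57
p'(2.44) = -1.12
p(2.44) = -24.69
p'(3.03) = 0.06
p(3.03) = -25.00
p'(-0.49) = -6.98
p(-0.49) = -12.82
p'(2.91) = -0.18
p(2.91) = -24.99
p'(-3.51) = -13.02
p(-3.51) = 17.38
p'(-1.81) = -9.62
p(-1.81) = -1.86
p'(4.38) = 2.76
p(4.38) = -23.10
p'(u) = 2*u - 6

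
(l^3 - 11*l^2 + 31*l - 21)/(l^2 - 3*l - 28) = (l^2 - 4*l + 3)/(l + 4)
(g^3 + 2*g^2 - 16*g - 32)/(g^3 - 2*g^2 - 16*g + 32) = (g + 2)/(g - 2)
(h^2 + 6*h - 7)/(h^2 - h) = (h + 7)/h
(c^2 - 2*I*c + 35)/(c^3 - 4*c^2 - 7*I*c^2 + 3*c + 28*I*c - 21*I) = (c + 5*I)/(c^2 - 4*c + 3)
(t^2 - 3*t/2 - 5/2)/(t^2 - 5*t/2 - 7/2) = (2*t - 5)/(2*t - 7)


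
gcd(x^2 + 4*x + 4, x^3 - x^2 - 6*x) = x + 2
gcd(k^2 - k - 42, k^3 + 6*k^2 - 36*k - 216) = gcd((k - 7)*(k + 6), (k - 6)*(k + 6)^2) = k + 6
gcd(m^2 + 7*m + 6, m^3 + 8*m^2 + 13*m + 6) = m^2 + 7*m + 6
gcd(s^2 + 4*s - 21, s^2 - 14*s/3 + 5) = s - 3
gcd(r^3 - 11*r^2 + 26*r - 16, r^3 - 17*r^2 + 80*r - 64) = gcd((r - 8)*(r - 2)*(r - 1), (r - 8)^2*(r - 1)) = r^2 - 9*r + 8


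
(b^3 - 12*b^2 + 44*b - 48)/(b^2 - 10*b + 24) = b - 2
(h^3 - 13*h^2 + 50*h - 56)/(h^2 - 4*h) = h - 9 + 14/h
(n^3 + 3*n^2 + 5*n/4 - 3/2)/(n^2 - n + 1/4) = (2*n^2 + 7*n + 6)/(2*n - 1)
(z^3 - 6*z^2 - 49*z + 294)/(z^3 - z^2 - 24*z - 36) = (z^2 - 49)/(z^2 + 5*z + 6)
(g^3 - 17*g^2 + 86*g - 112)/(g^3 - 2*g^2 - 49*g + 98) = (g - 8)/(g + 7)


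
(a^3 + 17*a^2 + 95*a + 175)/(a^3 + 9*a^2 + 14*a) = (a^2 + 10*a + 25)/(a*(a + 2))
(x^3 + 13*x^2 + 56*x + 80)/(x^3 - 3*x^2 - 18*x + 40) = (x^2 + 9*x + 20)/(x^2 - 7*x + 10)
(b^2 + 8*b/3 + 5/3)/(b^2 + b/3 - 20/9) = 3*(b + 1)/(3*b - 4)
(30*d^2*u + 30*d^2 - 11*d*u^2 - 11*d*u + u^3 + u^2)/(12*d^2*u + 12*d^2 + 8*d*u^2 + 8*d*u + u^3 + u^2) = (30*d^2 - 11*d*u + u^2)/(12*d^2 + 8*d*u + u^2)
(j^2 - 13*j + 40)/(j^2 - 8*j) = (j - 5)/j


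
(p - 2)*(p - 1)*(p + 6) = p^3 + 3*p^2 - 16*p + 12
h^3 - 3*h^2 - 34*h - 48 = (h - 8)*(h + 2)*(h + 3)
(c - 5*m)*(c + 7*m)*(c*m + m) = c^3*m + 2*c^2*m^2 + c^2*m - 35*c*m^3 + 2*c*m^2 - 35*m^3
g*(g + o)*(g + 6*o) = g^3 + 7*g^2*o + 6*g*o^2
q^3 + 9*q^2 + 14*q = q*(q + 2)*(q + 7)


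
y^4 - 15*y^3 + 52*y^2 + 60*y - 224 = (y - 8)*(y - 7)*(y - 2)*(y + 2)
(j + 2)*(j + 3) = j^2 + 5*j + 6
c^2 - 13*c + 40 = (c - 8)*(c - 5)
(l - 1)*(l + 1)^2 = l^3 + l^2 - l - 1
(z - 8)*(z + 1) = z^2 - 7*z - 8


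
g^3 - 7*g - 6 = (g - 3)*(g + 1)*(g + 2)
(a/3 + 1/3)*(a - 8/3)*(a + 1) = a^3/3 - 2*a^2/9 - 13*a/9 - 8/9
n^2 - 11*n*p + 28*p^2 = (n - 7*p)*(n - 4*p)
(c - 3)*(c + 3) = c^2 - 9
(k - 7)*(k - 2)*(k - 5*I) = k^3 - 9*k^2 - 5*I*k^2 + 14*k + 45*I*k - 70*I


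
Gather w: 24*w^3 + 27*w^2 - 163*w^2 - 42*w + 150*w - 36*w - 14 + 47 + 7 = 24*w^3 - 136*w^2 + 72*w + 40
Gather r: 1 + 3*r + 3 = 3*r + 4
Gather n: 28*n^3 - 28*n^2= 28*n^3 - 28*n^2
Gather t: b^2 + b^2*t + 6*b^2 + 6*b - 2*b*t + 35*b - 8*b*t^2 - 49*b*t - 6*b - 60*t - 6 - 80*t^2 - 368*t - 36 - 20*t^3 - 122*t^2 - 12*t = 7*b^2 + 35*b - 20*t^3 + t^2*(-8*b - 202) + t*(b^2 - 51*b - 440) - 42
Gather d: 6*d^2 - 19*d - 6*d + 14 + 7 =6*d^2 - 25*d + 21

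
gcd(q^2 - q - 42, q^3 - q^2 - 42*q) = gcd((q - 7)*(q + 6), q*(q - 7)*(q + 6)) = q^2 - q - 42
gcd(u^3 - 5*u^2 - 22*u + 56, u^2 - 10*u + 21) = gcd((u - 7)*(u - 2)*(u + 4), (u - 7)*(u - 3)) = u - 7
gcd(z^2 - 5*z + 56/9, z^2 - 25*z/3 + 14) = z - 7/3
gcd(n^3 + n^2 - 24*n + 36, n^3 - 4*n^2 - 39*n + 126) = n^2 + 3*n - 18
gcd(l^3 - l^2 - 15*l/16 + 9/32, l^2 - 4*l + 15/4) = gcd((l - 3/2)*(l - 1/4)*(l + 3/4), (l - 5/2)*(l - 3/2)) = l - 3/2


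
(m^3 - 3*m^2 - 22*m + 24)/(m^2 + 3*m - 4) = m - 6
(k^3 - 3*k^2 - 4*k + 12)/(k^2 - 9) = (k^2 - 4)/(k + 3)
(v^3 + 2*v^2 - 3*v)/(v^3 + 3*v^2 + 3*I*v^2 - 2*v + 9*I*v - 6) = v*(v - 1)/(v^2 + 3*I*v - 2)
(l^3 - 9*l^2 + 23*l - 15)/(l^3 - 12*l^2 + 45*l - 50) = (l^2 - 4*l + 3)/(l^2 - 7*l + 10)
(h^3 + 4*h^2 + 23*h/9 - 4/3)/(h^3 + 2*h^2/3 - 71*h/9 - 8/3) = (9*h^2 + 9*h - 4)/(9*h^2 - 21*h - 8)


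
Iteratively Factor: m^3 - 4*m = (m + 2)*(m^2 - 2*m) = (m - 2)*(m + 2)*(m)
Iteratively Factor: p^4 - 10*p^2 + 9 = (p - 3)*(p^3 + 3*p^2 - p - 3) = (p - 3)*(p + 1)*(p^2 + 2*p - 3) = (p - 3)*(p + 1)*(p + 3)*(p - 1)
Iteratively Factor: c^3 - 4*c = (c + 2)*(c^2 - 2*c) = c*(c + 2)*(c - 2)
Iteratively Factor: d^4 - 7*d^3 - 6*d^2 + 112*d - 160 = (d + 4)*(d^3 - 11*d^2 + 38*d - 40) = (d - 2)*(d + 4)*(d^2 - 9*d + 20) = (d - 4)*(d - 2)*(d + 4)*(d - 5)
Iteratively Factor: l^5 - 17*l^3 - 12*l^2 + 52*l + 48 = (l - 4)*(l^4 + 4*l^3 - l^2 - 16*l - 12) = (l - 4)*(l + 2)*(l^3 + 2*l^2 - 5*l - 6) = (l - 4)*(l + 1)*(l + 2)*(l^2 + l - 6) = (l - 4)*(l - 2)*(l + 1)*(l + 2)*(l + 3)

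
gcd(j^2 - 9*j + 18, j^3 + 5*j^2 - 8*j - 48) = j - 3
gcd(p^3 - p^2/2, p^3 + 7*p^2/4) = p^2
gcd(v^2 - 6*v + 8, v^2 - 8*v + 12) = v - 2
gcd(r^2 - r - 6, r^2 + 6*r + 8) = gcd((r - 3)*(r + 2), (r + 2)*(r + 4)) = r + 2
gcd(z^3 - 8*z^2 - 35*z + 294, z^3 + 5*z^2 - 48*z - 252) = z^2 - z - 42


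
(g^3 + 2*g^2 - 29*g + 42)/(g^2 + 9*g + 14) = (g^2 - 5*g + 6)/(g + 2)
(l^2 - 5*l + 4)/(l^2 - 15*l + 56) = (l^2 - 5*l + 4)/(l^2 - 15*l + 56)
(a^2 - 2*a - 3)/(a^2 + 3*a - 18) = (a + 1)/(a + 6)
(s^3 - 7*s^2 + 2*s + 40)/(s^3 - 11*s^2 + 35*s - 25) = (s^2 - 2*s - 8)/(s^2 - 6*s + 5)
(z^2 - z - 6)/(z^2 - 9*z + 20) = (z^2 - z - 6)/(z^2 - 9*z + 20)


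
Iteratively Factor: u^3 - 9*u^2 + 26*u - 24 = (u - 2)*(u^2 - 7*u + 12) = (u - 3)*(u - 2)*(u - 4)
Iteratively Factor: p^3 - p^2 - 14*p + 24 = (p - 2)*(p^2 + p - 12) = (p - 3)*(p - 2)*(p + 4)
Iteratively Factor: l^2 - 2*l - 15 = (l - 5)*(l + 3)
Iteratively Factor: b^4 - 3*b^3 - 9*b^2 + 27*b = (b + 3)*(b^3 - 6*b^2 + 9*b) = (b - 3)*(b + 3)*(b^2 - 3*b) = b*(b - 3)*(b + 3)*(b - 3)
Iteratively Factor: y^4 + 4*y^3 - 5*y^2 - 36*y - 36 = (y - 3)*(y^3 + 7*y^2 + 16*y + 12) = (y - 3)*(y + 2)*(y^2 + 5*y + 6) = (y - 3)*(y + 2)^2*(y + 3)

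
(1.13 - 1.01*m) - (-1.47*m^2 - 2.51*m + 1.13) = 1.47*m^2 + 1.5*m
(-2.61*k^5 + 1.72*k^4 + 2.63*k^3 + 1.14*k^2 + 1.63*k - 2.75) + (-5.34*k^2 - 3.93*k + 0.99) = -2.61*k^5 + 1.72*k^4 + 2.63*k^3 - 4.2*k^2 - 2.3*k - 1.76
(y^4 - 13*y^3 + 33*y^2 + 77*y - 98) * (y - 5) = y^5 - 18*y^4 + 98*y^3 - 88*y^2 - 483*y + 490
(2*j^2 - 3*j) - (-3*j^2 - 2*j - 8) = 5*j^2 - j + 8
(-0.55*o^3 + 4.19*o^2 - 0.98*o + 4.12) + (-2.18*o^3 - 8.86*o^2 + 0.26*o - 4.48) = -2.73*o^3 - 4.67*o^2 - 0.72*o - 0.36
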